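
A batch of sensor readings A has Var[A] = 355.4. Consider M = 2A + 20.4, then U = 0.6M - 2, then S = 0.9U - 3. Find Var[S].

Var[M] = 2²·355.4 = 1421.6.
Var[U] = 0.6²·1421.6 = 511.776.
Var[S] = 0.9²·511.776 = 414.53856.

Var[S] = 414.53856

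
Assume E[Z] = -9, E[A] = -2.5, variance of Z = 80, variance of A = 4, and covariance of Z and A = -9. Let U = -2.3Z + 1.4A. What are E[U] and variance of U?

E[U] = 17.2, variance of U = 489

E[U] = (-2.3)·E[Z] + 1.4·E[A] = (-2.3)·(-9) + 1.4·(-2.5) = 17.2.
variance of U = a²·variance of Z + b²·variance of A + 2ab·covariance of Z and A with a = -2.3, b = 1.4.
= (-2.3)²·80 + 1.4²·4 + 2·(-2.3)·1.4·(-9)
= 423.2 + 7.84 + 57.96 = 489.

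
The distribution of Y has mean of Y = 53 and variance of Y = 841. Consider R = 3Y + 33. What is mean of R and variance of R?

R = 3Y + 33 is linear with a = 3, b = 33.
mean of R = a·mean of Y + b = 3·53 + 33 = 192.
variance of R = a²·variance of Y = 3²·841 = 7569 (the additive constant 33 does not affect variance).

mean of R = 192, variance of R = 7569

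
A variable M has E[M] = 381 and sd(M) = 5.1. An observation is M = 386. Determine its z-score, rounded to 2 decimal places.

z = 0.98

z = (M − E[M]) / sd(M) = (386 − 381) / 5.1 ≈ 0.98.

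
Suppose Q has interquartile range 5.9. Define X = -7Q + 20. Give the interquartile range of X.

Under X = aQ + b, IQR(X) = |a|·IQR(Q) = |-7|·5.9 = 41.3 (shifts cancel; spread scales by |a|).

IQR(X) = 41.3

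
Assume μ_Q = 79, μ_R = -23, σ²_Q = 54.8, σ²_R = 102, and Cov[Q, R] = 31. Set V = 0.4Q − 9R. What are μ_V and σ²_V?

μ_V = 0.4·μ_Q + (-9)·μ_R = 0.4·79 + (-9)·(-23) = 238.6.
σ²_V = a²·σ²_Q + b²·σ²_R + 2ab·Cov[Q, R] with a = 0.4, b = -9.
= 0.4²·54.8 + (-9)²·102 + 2·0.4·(-9)·31
= 8.768 + 8262 + (-223.2) = 8047.568.

μ_V = 238.6, σ²_V = 8047.568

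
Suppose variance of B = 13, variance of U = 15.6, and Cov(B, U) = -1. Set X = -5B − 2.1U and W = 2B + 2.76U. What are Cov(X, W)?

Cov(X, W) = -202.4176

By bilinearity, Cov(X, W) = ac·variance of B + bd·variance of U + (ad+bc)·Cov(B, U), with a=-5, b=-2.1, c=2, d=2.76.
ac·variance of B = (-5)·2·13 = -130
bd·variance of U = (-2.1)·2.76·15.6 = -90.4176
(ad+bc)·Cov(B, U) = (-18)·(-1) = 18
Cov(X, W) = -130 + (-90.4176) + 18 = -202.4176.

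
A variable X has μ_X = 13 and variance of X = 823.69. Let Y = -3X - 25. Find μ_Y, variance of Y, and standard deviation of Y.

μ_Y = -64, variance of Y = 7413.21, standard deviation of Y = 86.1

Y = -3X - 25 is linear with a = -3, b = -25.
μ_Y = a·μ_X + b = (-3)·13 + (-25) = -64.
variance of Y = a²·variance of X = (-3)²·823.69 = 7413.21 (the additive constant -25 does not affect variance).
standard deviation of X = √823.69 = 28.7.
standard deviation of Y = |a|·standard deviation of X = |-3|·28.7 = 86.1.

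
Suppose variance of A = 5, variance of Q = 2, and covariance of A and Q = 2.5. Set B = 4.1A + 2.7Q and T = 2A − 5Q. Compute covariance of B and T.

By bilinearity, covariance of B and T = ac·variance of A + bd·variance of Q + (ad+bc)·covariance of A and Q, with a=4.1, b=2.7, c=2, d=-5.
ac·variance of A = 4.1·2·5 = 41
bd·variance of Q = 2.7·(-5)·2 = -27
(ad+bc)·covariance of A and Q = (-15.1)·2.5 = -37.75
covariance of B and T = 41 + (-27) + (-37.75) = -23.75.

covariance of B and T = -23.75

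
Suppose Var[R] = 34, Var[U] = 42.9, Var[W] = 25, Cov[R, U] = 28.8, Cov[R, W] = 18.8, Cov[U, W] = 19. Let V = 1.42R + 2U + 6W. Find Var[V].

Var[V] = a²·Var[R] + b²·Var[U] + c²·Var[W] + 2ab·Cov[R, U] + 2ac·Cov[R, W] + 2bc·Cov[U, W], with a = 1.42, b = 2, c = 6.
= 68.5576 + 171.6 + 900 + 163.584 + 320.352 + 456
= 2080.0936.

Var[V] = 2080.0936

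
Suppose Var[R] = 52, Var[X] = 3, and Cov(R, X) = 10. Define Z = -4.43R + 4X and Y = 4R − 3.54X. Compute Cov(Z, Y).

Cov(Z, Y) = -647.098

By bilinearity, Cov(Z, Y) = ac·Var[R] + bd·Var[X] + (ad+bc)·Cov(R, X), with a=-4.43, b=4, c=4, d=-3.54.
ac·Var[R] = (-4.43)·4·52 = -921.44
bd·Var[X] = 4·(-3.54)·3 = -42.48
(ad+bc)·Cov(R, X) = (31.6822)·10 = 316.822
Cov(Z, Y) = -921.44 + (-42.48) + 316.822 = -647.098.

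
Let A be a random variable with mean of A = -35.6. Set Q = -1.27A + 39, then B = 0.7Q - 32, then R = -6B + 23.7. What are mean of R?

mean of Q = (-1.27)·(-35.6) + 39 = 84.212.
mean of B = 0.7·84.212 + (-32) = 26.9484.
mean of R = (-6)·26.9484 + 23.7 = -137.9904.

mean of R = -137.9904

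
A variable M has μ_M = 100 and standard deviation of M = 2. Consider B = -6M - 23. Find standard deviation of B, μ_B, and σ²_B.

standard deviation of B = 12, μ_B = -623, σ²_B = 144

B = -6M - 23 is linear with a = -6, b = -23.
standard deviation of B = |a|·standard deviation of M = |-6|·2 = 12.
μ_B = a·μ_M + b = (-6)·100 + (-23) = -623.
σ²_M = 2² = 4.
σ²_B = a²·σ²_M = (-6)²·4 = 144 (the additive constant -23 does not affect variance).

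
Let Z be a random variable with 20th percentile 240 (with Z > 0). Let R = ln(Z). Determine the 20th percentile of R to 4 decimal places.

ln(Z) is increasing, so P_{20}(R) = g(P_{20}(Z)) ≈ 5.4806.

20th percentile of R = 5.4806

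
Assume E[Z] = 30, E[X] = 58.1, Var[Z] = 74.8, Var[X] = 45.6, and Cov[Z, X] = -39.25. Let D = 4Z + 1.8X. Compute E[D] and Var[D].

E[D] = 224.58, Var[D] = 779.344

E[D] = 4·E[Z] + 1.8·E[X] = 4·30 + 1.8·58.1 = 224.58.
Var[D] = a²·Var[Z] + b²·Var[X] + 2ab·Cov[Z, X] with a = 4, b = 1.8.
= 4²·74.8 + 1.8²·45.6 + 2·4·1.8·(-39.25)
= 1196.8 + 147.744 + (-565.2) = 779.344.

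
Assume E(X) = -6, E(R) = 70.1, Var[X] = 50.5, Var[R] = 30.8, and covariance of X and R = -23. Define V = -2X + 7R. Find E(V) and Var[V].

E(V) = (-2)·E(X) + 7·E(R) = (-2)·(-6) + 7·70.1 = 502.7.
Var[V] = a²·Var[X] + b²·Var[R] + 2ab·covariance of X and R with a = -2, b = 7.
= (-2)²·50.5 + 7²·30.8 + 2·(-2)·7·(-23)
= 202 + 1509.2 + 644 = 2355.2.

E(V) = 502.7, Var[V] = 2355.2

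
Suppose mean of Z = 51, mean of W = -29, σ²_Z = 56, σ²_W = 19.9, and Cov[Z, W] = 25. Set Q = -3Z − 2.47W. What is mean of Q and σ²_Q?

mean of Q = -81.37, σ²_Q = 995.90791

mean of Q = (-3)·mean of Z + (-2.47)·mean of W = (-3)·51 + (-2.47)·(-29) = -81.37.
σ²_Q = a²·σ²_Z + b²·σ²_W + 2ab·Cov[Z, W] with a = -3, b = -2.47.
= (-3)²·56 + (-2.47)²·19.9 + 2·(-3)·(-2.47)·25
= 504 + 121.40791 + 370.5 = 995.90791.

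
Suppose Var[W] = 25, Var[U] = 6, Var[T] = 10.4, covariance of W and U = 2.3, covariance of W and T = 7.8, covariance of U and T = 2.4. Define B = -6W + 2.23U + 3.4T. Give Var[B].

Var[B] = a²·Var[W] + b²·Var[U] + c²·Var[T] + 2ab·covariance of W and U + 2ac·covariance of W and T + 2bc·covariance of U and T, with a = -6, b = 2.23, c = 3.4.
= 900 + 29.8374 + 120.224 + (-61.548) + (-318.24) + 36.3936
= 706.667.

Var[B] = 706.667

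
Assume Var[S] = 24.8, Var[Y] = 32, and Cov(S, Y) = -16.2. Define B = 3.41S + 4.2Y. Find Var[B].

Var[B] = a²·Var[S] + b²·Var[Y] + 2ab·Cov(S, Y) with a = 3.41, b = 4.2.
= 3.41²·24.8 + 4.2²·32 + 2·3.41·4.2·(-16.2)
= 288.37688 + 564.48 + (-464.0328) = 388.82408.

Var[B] = 388.82408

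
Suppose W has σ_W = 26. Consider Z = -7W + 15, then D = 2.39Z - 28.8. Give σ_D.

σ_D = 434.98

σ_Z = |-7|·26 = 182.
σ_D = |2.39|·182 = 434.98.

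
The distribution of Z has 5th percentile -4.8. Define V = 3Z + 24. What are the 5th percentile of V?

Since a = 3 > 0 the transformation is increasing, so the 5th percentile of V = a·(P_{5} of Z) + b = 3·(-4.8) + 24 = 9.6.

5th percentile of V = 9.6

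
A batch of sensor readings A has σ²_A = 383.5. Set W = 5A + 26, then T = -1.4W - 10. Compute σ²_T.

σ²_T = 18791.5

σ²_W = 5²·383.5 = 9587.5.
σ²_T = (-1.4)²·9587.5 = 18791.5.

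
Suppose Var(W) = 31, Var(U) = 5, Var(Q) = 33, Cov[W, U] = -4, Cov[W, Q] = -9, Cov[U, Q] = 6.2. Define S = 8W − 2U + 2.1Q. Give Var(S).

Var(S) = 1923.05

Var(S) = a²·Var(W) + b²·Var(U) + c²·Var(Q) + 2ab·Cov[W, U] + 2ac·Cov[W, Q] + 2bc·Cov[U, Q], with a = 8, b = -2, c = 2.1.
= 1984 + 20 + 145.53 + 128 + (-302.4) + (-52.08)
= 1923.05.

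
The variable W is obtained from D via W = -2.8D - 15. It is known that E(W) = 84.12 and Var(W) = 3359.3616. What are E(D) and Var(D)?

From W = -2.8D - 15: E(W) = a·E(D) + b, so E(D) = (E(W) − b)/a = (84.12 − (-15))/(-2.8) = -35.4.
Var(W) = a²·Var(D), so Var(D) = 3359.3616/(-2.8)² = 428.49.

E(D) = -35.4, Var(D) = 428.49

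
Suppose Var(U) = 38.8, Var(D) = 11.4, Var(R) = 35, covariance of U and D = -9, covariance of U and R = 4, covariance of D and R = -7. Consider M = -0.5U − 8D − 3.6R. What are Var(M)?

Var(M) = a²·Var(U) + b²·Var(D) + c²·Var(R) + 2ab·covariance of U and D + 2ac·covariance of U and R + 2bc·covariance of D and R, with a = -0.5, b = -8, c = -3.6.
= 9.7 + 729.6 + 453.6 + (-72) + 14.4 + (-403.2)
= 732.1.

Var(M) = 732.1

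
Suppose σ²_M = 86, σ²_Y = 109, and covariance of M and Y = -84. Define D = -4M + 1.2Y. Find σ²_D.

σ²_D = a²·σ²_M + b²·σ²_Y + 2ab·covariance of M and Y with a = -4, b = 1.2.
= (-4)²·86 + 1.2²·109 + 2·(-4)·1.2·(-84)
= 1376 + 156.96 + 806.4 = 2339.36.

σ²_D = 2339.36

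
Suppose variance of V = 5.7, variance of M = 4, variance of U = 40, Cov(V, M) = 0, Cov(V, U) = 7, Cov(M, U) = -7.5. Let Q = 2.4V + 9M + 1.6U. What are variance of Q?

variance of Q = a²·variance of V + b²·variance of M + c²·variance of U + 2ab·Cov(V, M) + 2ac·Cov(V, U) + 2bc·Cov(M, U), with a = 2.4, b = 9, c = 1.6.
= 32.832 + 324 + 102.4 + 0 + 53.76 + (-216)
= 296.992.

variance of Q = 296.992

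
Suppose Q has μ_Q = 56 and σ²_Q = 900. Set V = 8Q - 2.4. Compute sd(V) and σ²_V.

sd(V) = 240, σ²_V = 57600

V = 8Q - 2.4 is linear with a = 8, b = -2.4.
sd(Q) = √900 = 30.
sd(V) = |a|·sd(Q) = |8|·30 = 240.
σ²_V = a²·σ²_Q = 8²·900 = 57600 (the additive constant -2.4 does not affect variance).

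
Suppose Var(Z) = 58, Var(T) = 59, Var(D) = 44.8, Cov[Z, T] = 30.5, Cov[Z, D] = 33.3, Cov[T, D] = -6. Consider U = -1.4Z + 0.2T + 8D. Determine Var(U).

Var(U) = a²·Var(Z) + b²·Var(T) + c²·Var(D) + 2ab·Cov[Z, T] + 2ac·Cov[Z, D] + 2bc·Cov[T, D], with a = -1.4, b = 0.2, c = 8.
= 113.68 + 2.36 + 2867.2 + (-17.08) + (-745.92) + (-19.2)
= 2201.04.

Var(U) = 2201.04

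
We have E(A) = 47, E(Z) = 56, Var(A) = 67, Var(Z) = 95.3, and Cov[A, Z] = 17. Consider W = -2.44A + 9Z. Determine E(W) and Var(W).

E(W) = 389.32, Var(W) = 7371.5512

E(W) = (-2.44)·E(A) + 9·E(Z) = (-2.44)·47 + 9·56 = 389.32.
Var(W) = a²·Var(A) + b²·Var(Z) + 2ab·Cov[A, Z] with a = -2.44, b = 9.
= (-2.44)²·67 + 9²·95.3 + 2·(-2.44)·9·17
= 398.8912 + 7719.3 + (-746.64) = 7371.5512.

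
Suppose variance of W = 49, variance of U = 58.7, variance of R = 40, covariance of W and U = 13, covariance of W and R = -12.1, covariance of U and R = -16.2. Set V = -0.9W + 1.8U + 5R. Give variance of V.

variance of V = 1005.058

variance of V = a²·variance of W + b²·variance of U + c²·variance of R + 2ab·covariance of W and U + 2ac·covariance of W and R + 2bc·covariance of U and R, with a = -0.9, b = 1.8, c = 5.
= 39.69 + 190.188 + 1000 + (-42.12) + 108.9 + (-291.6)
= 1005.058.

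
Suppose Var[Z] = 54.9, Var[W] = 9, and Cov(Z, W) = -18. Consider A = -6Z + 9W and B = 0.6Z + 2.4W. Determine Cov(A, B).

By bilinearity, Cov(A, B) = ac·Var[Z] + bd·Var[W] + (ad+bc)·Cov(Z, W), with a=-6, b=9, c=0.6, d=2.4.
ac·Var[Z] = (-6)·0.6·54.9 = -197.64
bd·Var[W] = 9·2.4·9 = 194.4
(ad+bc)·Cov(Z, W) = (-9)·(-18) = 162
Cov(A, B) = -197.64 + 194.4 + 162 = 158.76.

Cov(A, B) = 158.76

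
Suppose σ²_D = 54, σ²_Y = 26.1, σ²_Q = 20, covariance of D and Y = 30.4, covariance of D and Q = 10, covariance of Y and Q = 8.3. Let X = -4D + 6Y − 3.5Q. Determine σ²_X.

σ²_X = 520.8

σ²_X = a²·σ²_D + b²·σ²_Y + c²·σ²_Q + 2ab·covariance of D and Y + 2ac·covariance of D and Q + 2bc·covariance of Y and Q, with a = -4, b = 6, c = -3.5.
= 864 + 939.6 + 245 + (-1459.2) + 280 + (-348.6)
= 520.8.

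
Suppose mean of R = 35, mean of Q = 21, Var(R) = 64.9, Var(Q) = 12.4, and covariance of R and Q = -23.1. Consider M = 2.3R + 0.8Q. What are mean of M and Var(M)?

mean of M = 97.3, Var(M) = 266.249

mean of M = 2.3·mean of R + 0.8·mean of Q = 2.3·35 + 0.8·21 = 97.3.
Var(M) = a²·Var(R) + b²·Var(Q) + 2ab·covariance of R and Q with a = 2.3, b = 0.8.
= 2.3²·64.9 + 0.8²·12.4 + 2·2.3·0.8·(-23.1)
= 343.321 + 7.936 + (-85.008) = 266.249.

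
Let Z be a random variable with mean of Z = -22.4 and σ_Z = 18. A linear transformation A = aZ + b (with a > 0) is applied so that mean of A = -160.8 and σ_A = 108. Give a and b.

σ_A = a·σ_Z (a > 0), so a = 108/18 = 6.
mean of A = a·mean of Z + b, so b = -160.8 − 6·(-22.4) = -26.4.

a = 6, b = -26.4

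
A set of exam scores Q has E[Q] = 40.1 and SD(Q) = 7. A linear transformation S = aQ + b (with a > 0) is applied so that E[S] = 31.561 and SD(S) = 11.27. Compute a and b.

a = 1.61, b = -33

SD(S) = a·SD(Q) (a > 0), so a = 11.27/7 = 1.61.
E[S] = a·E[Q] + b, so b = 31.561 − 1.61·40.1 = -33.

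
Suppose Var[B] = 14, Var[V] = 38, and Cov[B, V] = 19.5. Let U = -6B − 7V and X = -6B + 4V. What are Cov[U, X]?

By bilinearity, Cov[U, X] = ac·Var[B] + bd·Var[V] + (ad+bc)·Cov[B, V], with a=-6, b=-7, c=-6, d=4.
ac·Var[B] = (-6)·(-6)·14 = 504
bd·Var[V] = (-7)·4·38 = -1064
(ad+bc)·Cov[B, V] = (18)·19.5 = 351
Cov[U, X] = 504 + (-1064) + 351 = -209.

Cov[U, X] = -209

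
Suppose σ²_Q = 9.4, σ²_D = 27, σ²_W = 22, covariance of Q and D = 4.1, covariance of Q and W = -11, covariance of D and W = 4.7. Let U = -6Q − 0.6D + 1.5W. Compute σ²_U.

σ²_U = a²·σ²_Q + b²·σ²_D + c²·σ²_W + 2ab·covariance of Q and D + 2ac·covariance of Q and W + 2bc·covariance of D and W, with a = -6, b = -0.6, c = 1.5.
= 338.4 + 9.72 + 49.5 + 29.52 + 198 + (-8.46)
= 616.68.

σ²_U = 616.68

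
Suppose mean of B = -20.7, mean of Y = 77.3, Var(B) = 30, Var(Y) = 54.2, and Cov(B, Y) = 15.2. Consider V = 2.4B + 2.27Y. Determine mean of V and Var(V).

mean of V = 2.4·mean of B + 2.27·mean of Y = 2.4·(-20.7) + 2.27·77.3 = 125.791.
Var(V) = a²·Var(B) + b²·Var(Y) + 2ab·Cov(B, Y) with a = 2.4, b = 2.27.
= 2.4²·30 + 2.27²·54.2 + 2·2.4·2.27·15.2
= 172.8 + 279.28718 + 165.6192 = 617.70638.

mean of V = 125.791, Var(V) = 617.70638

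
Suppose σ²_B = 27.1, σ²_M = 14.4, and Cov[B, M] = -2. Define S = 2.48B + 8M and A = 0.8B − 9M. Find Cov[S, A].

Cov[S, A] = -951.1936

By bilinearity, Cov[S, A] = ac·σ²_B + bd·σ²_M + (ad+bc)·Cov[B, M], with a=2.48, b=8, c=0.8, d=-9.
ac·σ²_B = 2.48·0.8·27.1 = 53.7664
bd·σ²_M = 8·(-9)·14.4 = -1036.8
(ad+bc)·Cov[B, M] = (-15.92)·(-2) = 31.84
Cov[S, A] = 53.7664 + (-1036.8) + 31.84 = -951.1936.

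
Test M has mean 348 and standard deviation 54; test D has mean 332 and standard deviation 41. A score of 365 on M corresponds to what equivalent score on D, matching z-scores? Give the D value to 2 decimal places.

D = 344.91

z = (365 − 348)/54 ≈ 0.3148.
D = 332 + z·41 = 332 + (365 − 348)·41/54 ≈ 344.91.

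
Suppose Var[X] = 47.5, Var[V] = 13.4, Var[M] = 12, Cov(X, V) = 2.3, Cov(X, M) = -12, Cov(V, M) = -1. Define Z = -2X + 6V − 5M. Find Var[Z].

Var[Z] = 737.2

Var[Z] = a²·Var[X] + b²·Var[V] + c²·Var[M] + 2ab·Cov(X, V) + 2ac·Cov(X, M) + 2bc·Cov(V, M), with a = -2, b = 6, c = -5.
= 190 + 482.4 + 300 + (-55.2) + (-240) + 60
= 737.2.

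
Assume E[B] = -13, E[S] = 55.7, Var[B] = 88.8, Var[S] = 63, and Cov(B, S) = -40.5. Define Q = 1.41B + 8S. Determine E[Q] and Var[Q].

E[Q] = 1.41·E[B] + 8·E[S] = 1.41·(-13) + 8·55.7 = 427.27.
Var[Q] = a²·Var[B] + b²·Var[S] + 2ab·Cov(B, S) with a = 1.41, b = 8.
= 1.41²·88.8 + 8²·63 + 2·1.41·8·(-40.5)
= 176.54328 + 4032 + (-913.68) = 3294.86328.

E[Q] = 427.27, Var[Q] = 3294.86328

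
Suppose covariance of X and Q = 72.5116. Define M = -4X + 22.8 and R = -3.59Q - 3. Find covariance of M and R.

covariance of M and R = 1041.266576

covariance of M and R = a·c·covariance of X and Q = (-4)·(-3.59)·72.5116 = 1041.266576. Additive constants drop out.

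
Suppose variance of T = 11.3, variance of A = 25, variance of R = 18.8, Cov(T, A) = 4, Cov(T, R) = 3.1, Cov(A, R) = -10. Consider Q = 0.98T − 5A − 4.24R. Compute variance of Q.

variance of Q = 484.86916

variance of Q = a²·variance of T + b²·variance of A + c²·variance of R + 2ab·Cov(T, A) + 2ac·Cov(T, R) + 2bc·Cov(A, R), with a = 0.98, b = -5, c = -4.24.
= 10.85252 + 625 + 337.97888 + (-39.2) + (-25.76224) + (-424)
= 484.86916.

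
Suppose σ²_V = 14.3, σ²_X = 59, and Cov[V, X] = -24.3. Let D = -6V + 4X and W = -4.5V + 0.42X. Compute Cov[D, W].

By bilinearity, Cov[D, W] = ac·σ²_V + bd·σ²_X + (ad+bc)·Cov[V, X], with a=-6, b=4, c=-4.5, d=0.42.
ac·σ²_V = (-6)·(-4.5)·14.3 = 386.1
bd·σ²_X = 4·0.42·59 = 99.12
(ad+bc)·Cov[V, X] = (-20.52)·(-24.3) = 498.636
Cov[D, W] = 386.1 + 99.12 + 498.636 = 983.856.

Cov[D, W] = 983.856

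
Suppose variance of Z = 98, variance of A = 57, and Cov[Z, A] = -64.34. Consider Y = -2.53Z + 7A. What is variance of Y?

variance of Y = a²·variance of Z + b²·variance of A + 2ab·Cov[Z, A] with a = -2.53, b = 7.
= (-2.53)²·98 + 7²·57 + 2·(-2.53)·7·(-64.34)
= 627.2882 + 2793 + 2278.9228 = 5699.211.

variance of Y = 5699.211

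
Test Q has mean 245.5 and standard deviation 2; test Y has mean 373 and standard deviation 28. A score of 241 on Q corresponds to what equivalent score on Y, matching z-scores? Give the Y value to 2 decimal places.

Y = 310.00

z = (241 − 245.5)/2 = -2.25.
Y = 373 + z·28 = 373 + (241 − 245.5)·28/2 = 310.00.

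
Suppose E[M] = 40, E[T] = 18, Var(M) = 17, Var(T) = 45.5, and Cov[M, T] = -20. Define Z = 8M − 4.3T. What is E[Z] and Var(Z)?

E[Z] = 8·E[M] + (-4.3)·E[T] = 8·40 + (-4.3)·18 = 242.6.
Var(Z) = a²·Var(M) + b²·Var(T) + 2ab·Cov[M, T] with a = 8, b = -4.3.
= 8²·17 + (-4.3)²·45.5 + 2·8·(-4.3)·(-20)
= 1088 + 841.295 + 1376 = 3305.295.

E[Z] = 242.6, Var(Z) = 3305.295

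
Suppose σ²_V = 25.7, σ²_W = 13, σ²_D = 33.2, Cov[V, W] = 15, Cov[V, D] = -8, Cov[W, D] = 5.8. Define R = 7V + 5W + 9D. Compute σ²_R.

σ²_R = 4837.5

σ²_R = a²·σ²_V + b²·σ²_W + c²·σ²_D + 2ab·Cov[V, W] + 2ac·Cov[V, D] + 2bc·Cov[W, D], with a = 7, b = 5, c = 9.
= 1259.3 + 325 + 2689.2 + 1050 + (-1008) + 522
= 4837.5.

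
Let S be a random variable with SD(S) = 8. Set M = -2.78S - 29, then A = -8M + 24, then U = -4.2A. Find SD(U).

SD(U) = 747.264

SD(M) = |-2.78|·8 = 22.24.
SD(A) = |-8|·22.24 = 177.92.
SD(U) = |-4.2|·177.92 = 747.264.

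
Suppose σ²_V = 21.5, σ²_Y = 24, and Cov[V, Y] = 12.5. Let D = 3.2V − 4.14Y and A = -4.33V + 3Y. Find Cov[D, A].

By bilinearity, Cov[D, A] = ac·σ²_V + bd·σ²_Y + (ad+bc)·Cov[V, Y], with a=3.2, b=-4.14, c=-4.33, d=3.
ac·σ²_V = 3.2·(-4.33)·21.5 = -297.904
bd·σ²_Y = (-4.14)·3·24 = -298.08
(ad+bc)·Cov[V, Y] = (27.5262)·12.5 = 344.0775
Cov[D, A] = -297.904 + (-298.08) + 344.0775 = -251.9065.

Cov[D, A] = -251.9065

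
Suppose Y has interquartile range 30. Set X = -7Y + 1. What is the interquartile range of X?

Under X = aY + b, IQR(X) = |a|·IQR(Y) = |-7|·30 = 210 (shifts cancel; spread scales by |a|).

IQR(X) = 210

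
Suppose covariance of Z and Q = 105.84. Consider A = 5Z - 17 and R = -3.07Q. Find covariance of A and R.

covariance of A and R = -1624.644

covariance of A and R = a·c·covariance of Z and Q = 5·(-3.07)·105.84 = -1624.644. Additive constants drop out.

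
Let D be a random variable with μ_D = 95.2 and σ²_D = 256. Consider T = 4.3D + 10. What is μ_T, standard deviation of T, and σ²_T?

μ_T = 419.36, standard deviation of T = 68.8, σ²_T = 4733.44

T = 4.3D + 10 is linear with a = 4.3, b = 10.
μ_T = a·μ_D + b = 4.3·95.2 + 10 = 419.36.
standard deviation of D = √256 = 16.
standard deviation of T = |a|·standard deviation of D = |4.3|·16 = 68.8.
σ²_T = a²·σ²_D = 4.3²·256 = 4733.44 (the additive constant 10 does not affect variance).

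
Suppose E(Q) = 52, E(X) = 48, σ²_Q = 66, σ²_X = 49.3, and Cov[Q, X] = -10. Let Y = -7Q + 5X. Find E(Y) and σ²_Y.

E(Y) = (-7)·E(Q) + 5·E(X) = (-7)·52 + 5·48 = -124.
σ²_Y = a²·σ²_Q + b²·σ²_X + 2ab·Cov[Q, X] with a = -7, b = 5.
= (-7)²·66 + 5²·49.3 + 2·(-7)·5·(-10)
= 3234 + 1232.5 + 700 = 5166.5.

E(Y) = -124, σ²_Y = 5166.5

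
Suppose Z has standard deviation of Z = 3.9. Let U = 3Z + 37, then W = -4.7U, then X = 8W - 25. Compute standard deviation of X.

standard deviation of U = |3|·3.9 = 11.7.
standard deviation of W = |-4.7|·11.7 = 54.99.
standard deviation of X = |8|·54.99 = 439.92.

standard deviation of X = 439.92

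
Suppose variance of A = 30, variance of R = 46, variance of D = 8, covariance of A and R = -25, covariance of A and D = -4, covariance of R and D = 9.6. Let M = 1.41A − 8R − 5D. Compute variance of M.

variance of M = a²·variance of A + b²·variance of R + c²·variance of D + 2ab·covariance of A and R + 2ac·covariance of A and D + 2bc·covariance of R and D, with a = 1.41, b = -8, c = -5.
= 59.643 + 2944 + 200 + 564 + 56.4 + 768
= 4592.043.

variance of M = 4592.043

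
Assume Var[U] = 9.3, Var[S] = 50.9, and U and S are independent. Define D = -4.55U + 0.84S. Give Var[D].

Var[D] = a²·Var[U] + b²·Var[S] + 2ab·Cov(U, S) with a = -4.55, b = 0.84.
Independence gives Cov(U, S) = 0.
= (-4.55)²·9.3 + 0.84²·50.9 + 2·(-4.55)·0.84·0
= 192.53325 + 35.91504 + 0 = 228.44829.

Var[D] = 228.44829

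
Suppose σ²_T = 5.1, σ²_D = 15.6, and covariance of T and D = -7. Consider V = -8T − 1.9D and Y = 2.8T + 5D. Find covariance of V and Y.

By bilinearity, covariance of V and Y = ac·σ²_T + bd·σ²_D + (ad+bc)·covariance of T and D, with a=-8, b=-1.9, c=2.8, d=5.
ac·σ²_T = (-8)·2.8·5.1 = -114.24
bd·σ²_D = (-1.9)·5·15.6 = -148.2
(ad+bc)·covariance of T and D = (-45.32)·(-7) = 317.24
covariance of V and Y = -114.24 + (-148.2) + 317.24 = 54.8.

covariance of V and Y = 54.8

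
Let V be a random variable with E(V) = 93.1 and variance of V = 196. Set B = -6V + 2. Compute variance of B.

B = -6V + 2 is linear with a = -6, b = 2.
variance of B = a²·variance of V = (-6)²·196 = 7056 (the additive constant 2 does not affect variance).

variance of B = 7056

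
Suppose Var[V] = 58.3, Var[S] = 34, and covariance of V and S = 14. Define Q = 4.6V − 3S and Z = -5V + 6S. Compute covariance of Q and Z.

covariance of Q and Z = -1356.5

By bilinearity, covariance of Q and Z = ac·Var[V] + bd·Var[S] + (ad+bc)·covariance of V and S, with a=4.6, b=-3, c=-5, d=6.
ac·Var[V] = 4.6·(-5)·58.3 = -1340.9
bd·Var[S] = (-3)·6·34 = -612
(ad+bc)·covariance of V and S = (42.6)·14 = 596.4
covariance of Q and Z = -1340.9 + (-612) + 596.4 = -1356.5.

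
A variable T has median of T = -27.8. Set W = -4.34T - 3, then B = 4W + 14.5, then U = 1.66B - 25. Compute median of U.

median of U = 780.27928

median of W = (-4.34)·(-27.8) + (-3) = 117.652.
median of B = 4·117.652 + 14.5 = 485.108.
median of U = 1.66·485.108 + (-25) = 780.27928.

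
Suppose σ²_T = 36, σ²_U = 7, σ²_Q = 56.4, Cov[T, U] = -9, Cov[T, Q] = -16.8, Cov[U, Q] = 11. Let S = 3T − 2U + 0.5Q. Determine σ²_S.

σ²_S = 401.7

σ²_S = a²·σ²_T + b²·σ²_U + c²·σ²_Q + 2ab·Cov[T, U] + 2ac·Cov[T, Q] + 2bc·Cov[U, Q], with a = 3, b = -2, c = 0.5.
= 324 + 28 + 14.1 + 108 + (-50.4) + (-22)
= 401.7.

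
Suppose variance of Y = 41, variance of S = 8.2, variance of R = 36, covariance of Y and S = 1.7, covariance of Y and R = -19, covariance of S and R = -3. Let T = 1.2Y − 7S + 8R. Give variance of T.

variance of T = a²·variance of Y + b²·variance of S + c²·variance of R + 2ab·covariance of Y and S + 2ac·covariance of Y and R + 2bc·covariance of S and R, with a = 1.2, b = -7, c = 8.
= 59.04 + 401.8 + 2304 + (-28.56) + (-364.8) + 336
= 2707.48.

variance of T = 2707.48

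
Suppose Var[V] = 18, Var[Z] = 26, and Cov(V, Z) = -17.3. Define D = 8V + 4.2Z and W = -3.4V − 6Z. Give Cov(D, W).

By bilinearity, Cov(D, W) = ac·Var[V] + bd·Var[Z] + (ad+bc)·Cov(V, Z), with a=8, b=4.2, c=-3.4, d=-6.
ac·Var[V] = 8·(-3.4)·18 = -489.6
bd·Var[Z] = 4.2·(-6)·26 = -655.2
(ad+bc)·Cov(V, Z) = (-62.28)·(-17.3) = 1077.444
Cov(D, W) = -489.6 + (-655.2) + 1077.444 = -67.356.

Cov(D, W) = -67.356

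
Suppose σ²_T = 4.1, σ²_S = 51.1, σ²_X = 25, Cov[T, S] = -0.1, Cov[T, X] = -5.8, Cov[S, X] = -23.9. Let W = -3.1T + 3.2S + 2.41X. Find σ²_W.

σ²_W = a²·σ²_T + b²·σ²_S + c²·σ²_X + 2ab·Cov[T, S] + 2ac·Cov[T, X] + 2bc·Cov[S, X], with a = -3.1, b = 3.2, c = 2.41.
= 39.401 + 523.264 + 145.2025 + 1.984 + 86.6636 + (-368.6336)
= 427.8815.

σ²_W = 427.8815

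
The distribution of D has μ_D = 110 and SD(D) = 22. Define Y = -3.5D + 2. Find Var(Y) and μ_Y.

Var(Y) = 5929, μ_Y = -383

Y = -3.5D + 2 is linear with a = -3.5, b = 2.
Var(D) = 22² = 484.
Var(Y) = a²·Var(D) = (-3.5)²·484 = 5929 (the additive constant 2 does not affect variance).
μ_Y = a·μ_D + b = (-3.5)·110 + 2 = -383.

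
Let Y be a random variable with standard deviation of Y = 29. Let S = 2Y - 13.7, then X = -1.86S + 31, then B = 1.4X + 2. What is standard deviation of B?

standard deviation of B = 151.032

standard deviation of S = |2|·29 = 58.
standard deviation of X = |-1.86|·58 = 107.88.
standard deviation of B = |1.4|·107.88 = 151.032.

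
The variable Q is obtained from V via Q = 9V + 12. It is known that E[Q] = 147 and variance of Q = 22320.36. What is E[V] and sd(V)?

From Q = 9V + 12: E[Q] = a·E[V] + b, so E[V] = (E[Q] − b)/a = (147 − 12)/9 = 15.
sd(Q) = √22320.36 = 149.4.
sd(Q) = |a|·sd(V), so sd(V) = 149.4/|9| = 16.6.

E[V] = 15, sd(V) = 16.6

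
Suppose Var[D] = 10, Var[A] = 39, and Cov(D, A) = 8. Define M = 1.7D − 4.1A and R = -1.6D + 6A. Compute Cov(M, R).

By bilinearity, Cov(M, R) = ac·Var[D] + bd·Var[A] + (ad+bc)·Cov(D, A), with a=1.7, b=-4.1, c=-1.6, d=6.
ac·Var[D] = 1.7·(-1.6)·10 = -27.2
bd·Var[A] = (-4.1)·6·39 = -959.4
(ad+bc)·Cov(D, A) = (16.76)·8 = 134.08
Cov(M, R) = -27.2 + (-959.4) + 134.08 = -852.52.

Cov(M, R) = -852.52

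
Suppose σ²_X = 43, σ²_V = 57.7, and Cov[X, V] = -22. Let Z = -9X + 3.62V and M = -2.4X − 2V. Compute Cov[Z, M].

By bilinearity, Cov[Z, M] = ac·σ²_X + bd·σ²_V + (ad+bc)·Cov[X, V], with a=-9, b=3.62, c=-2.4, d=-2.
ac·σ²_X = (-9)·(-2.4)·43 = 928.8
bd·σ²_V = 3.62·(-2)·57.7 = -417.748
(ad+bc)·Cov[X, V] = (9.312)·(-22) = -204.864
Cov[Z, M] = 928.8 + (-417.748) + (-204.864) = 306.188.

Cov[Z, M] = 306.188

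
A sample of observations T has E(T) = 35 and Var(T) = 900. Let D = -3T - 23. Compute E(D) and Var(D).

E(D) = -128, Var(D) = 8100

D = -3T - 23 is linear with a = -3, b = -23.
E(D) = a·E(T) + b = (-3)·35 + (-23) = -128.
Var(D) = a²·Var(T) = (-3)²·900 = 8100 (the additive constant -23 does not affect variance).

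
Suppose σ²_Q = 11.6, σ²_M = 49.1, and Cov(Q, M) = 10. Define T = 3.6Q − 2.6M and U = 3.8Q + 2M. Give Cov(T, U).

By bilinearity, Cov(T, U) = ac·σ²_Q + bd·σ²_M + (ad+bc)·Cov(Q, M), with a=3.6, b=-2.6, c=3.8, d=2.
ac·σ²_Q = 3.6·3.8·11.6 = 158.688
bd·σ²_M = (-2.6)·2·49.1 = -255.32
(ad+bc)·Cov(Q, M) = (-2.68)·10 = -26.8
Cov(T, U) = 158.688 + (-255.32) + (-26.8) = -123.432.

Cov(T, U) = -123.432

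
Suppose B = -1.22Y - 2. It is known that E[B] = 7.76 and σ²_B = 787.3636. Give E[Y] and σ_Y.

E[Y] = -8, σ_Y = 23

From B = -1.22Y - 2: E[B] = a·E[Y] + b, so E[Y] = (E[B] − b)/a = (7.76 − (-2))/(-1.22) = -8.
σ_B = √787.3636 = 28.06.
σ_B = |a|·σ_Y, so σ_Y = 28.06/|-1.22| = 23.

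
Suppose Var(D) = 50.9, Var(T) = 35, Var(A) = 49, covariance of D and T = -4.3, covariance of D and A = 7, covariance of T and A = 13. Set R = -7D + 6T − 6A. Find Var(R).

Var(R) = 5531.3

Var(R) = a²·Var(D) + b²·Var(T) + c²·Var(A) + 2ab·covariance of D and T + 2ac·covariance of D and A + 2bc·covariance of T and A, with a = -7, b = 6, c = -6.
= 2494.1 + 1260 + 1764 + 361.2 + 588 + (-936)
= 5531.3.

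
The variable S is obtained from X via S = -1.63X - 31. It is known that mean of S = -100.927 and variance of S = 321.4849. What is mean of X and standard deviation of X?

From S = -1.63X - 31: mean of S = a·mean of X + b, so mean of X = (mean of S − b)/a = (-100.927 − (-31))/(-1.63) = 42.9.
standard deviation of S = √321.4849 = 17.93.
standard deviation of S = |a|·standard deviation of X, so standard deviation of X = 17.93/|-1.63| = 11.

mean of X = 42.9, standard deviation of X = 11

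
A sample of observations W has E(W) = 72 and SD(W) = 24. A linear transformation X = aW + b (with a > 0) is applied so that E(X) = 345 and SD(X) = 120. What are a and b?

SD(X) = a·SD(W) (a > 0), so a = 120/24 = 5.
E(X) = a·E(W) + b, so b = 345 − 5·72 = -15.

a = 5, b = -15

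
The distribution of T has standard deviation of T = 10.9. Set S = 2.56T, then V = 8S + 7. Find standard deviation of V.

standard deviation of S = |2.56|·10.9 = 27.904.
standard deviation of V = |8|·27.904 = 223.232.

standard deviation of V = 223.232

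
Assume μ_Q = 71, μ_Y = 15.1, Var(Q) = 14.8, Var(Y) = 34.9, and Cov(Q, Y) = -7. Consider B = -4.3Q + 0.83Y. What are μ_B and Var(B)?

μ_B = -292.767, Var(B) = 347.66061

μ_B = (-4.3)·μ_Q + 0.83·μ_Y = (-4.3)·71 + 0.83·15.1 = -292.767.
Var(B) = a²·Var(Q) + b²·Var(Y) + 2ab·Cov(Q, Y) with a = -4.3, b = 0.83.
= (-4.3)²·14.8 + 0.83²·34.9 + 2·(-4.3)·0.83·(-7)
= 273.652 + 24.04261 + 49.966 = 347.66061.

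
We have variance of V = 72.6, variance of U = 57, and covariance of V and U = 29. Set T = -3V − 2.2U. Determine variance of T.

variance of T = a²·variance of V + b²·variance of U + 2ab·covariance of V and U with a = -3, b = -2.2.
= (-3)²·72.6 + (-2.2)²·57 + 2·(-3)·(-2.2)·29
= 653.4 + 275.88 + 382.8 = 1312.08.

variance of T = 1312.08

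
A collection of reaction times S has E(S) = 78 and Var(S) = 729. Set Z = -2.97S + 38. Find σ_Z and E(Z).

σ_Z = 80.19, E(Z) = -193.66

Z = -2.97S + 38 is linear with a = -2.97, b = 38.
σ_S = √729 = 27.
σ_Z = |a|·σ_S = |-2.97|·27 = 80.19.
E(Z) = a·E(S) + b = (-2.97)·78 + 38 = -193.66.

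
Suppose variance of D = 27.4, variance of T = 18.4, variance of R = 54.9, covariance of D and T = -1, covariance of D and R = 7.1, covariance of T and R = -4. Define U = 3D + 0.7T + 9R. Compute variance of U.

variance of U = a²·variance of D + b²·variance of T + c²·variance of R + 2ab·covariance of D and T + 2ac·covariance of D and R + 2bc·covariance of T and R, with a = 3, b = 0.7, c = 9.
= 246.6 + 9.016 + 4446.9 + (-4.2) + 383.4 + (-50.4)
= 5031.316.

variance of U = 5031.316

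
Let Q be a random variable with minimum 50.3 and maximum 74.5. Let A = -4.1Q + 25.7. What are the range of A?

Range of Q = 74.5 − 50.3 = 24.2.
Range(A) = |a|·Range(Q) = |-4.1|·24.2 = 99.22.

Range(A) = 99.22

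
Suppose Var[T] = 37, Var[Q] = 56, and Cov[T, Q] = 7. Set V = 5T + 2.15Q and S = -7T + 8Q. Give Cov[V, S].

By bilinearity, Cov[V, S] = ac·Var[T] + bd·Var[Q] + (ad+bc)·Cov[T, Q], with a=5, b=2.15, c=-7, d=8.
ac·Var[T] = 5·(-7)·37 = -1295
bd·Var[Q] = 2.15·8·56 = 963.2
(ad+bc)·Cov[T, Q] = (24.95)·7 = 174.65
Cov[V, S] = -1295 + 963.2 + 174.65 = -157.15.

Cov[V, S] = -157.15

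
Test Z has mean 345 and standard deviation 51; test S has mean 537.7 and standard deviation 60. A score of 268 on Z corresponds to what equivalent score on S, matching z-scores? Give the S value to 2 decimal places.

S = 447.11

z = (268 − 345)/51 ≈ -1.5098.
S = 537.7 + z·60 = 537.7 + (268 − 345)·60/51 ≈ 447.11.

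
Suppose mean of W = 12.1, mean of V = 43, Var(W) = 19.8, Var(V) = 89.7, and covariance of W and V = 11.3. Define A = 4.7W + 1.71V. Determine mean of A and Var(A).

mean of A = 130.4, Var(A) = 881.30997

mean of A = 4.7·mean of W + 1.71·mean of V = 4.7·12.1 + 1.71·43 = 130.4.
Var(A) = a²·Var(W) + b²·Var(V) + 2ab·covariance of W and V with a = 4.7, b = 1.71.
= 4.7²·19.8 + 1.71²·89.7 + 2·4.7·1.71·11.3
= 437.382 + 262.29177 + 181.6362 = 881.30997.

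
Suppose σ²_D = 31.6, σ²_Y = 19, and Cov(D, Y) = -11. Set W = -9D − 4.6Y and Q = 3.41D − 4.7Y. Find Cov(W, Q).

Cov(W, Q) = -851.778

By bilinearity, Cov(W, Q) = ac·σ²_D + bd·σ²_Y + (ad+bc)·Cov(D, Y), with a=-9, b=-4.6, c=3.41, d=-4.7.
ac·σ²_D = (-9)·3.41·31.6 = -969.804
bd·σ²_Y = (-4.6)·(-4.7)·19 = 410.78
(ad+bc)·Cov(D, Y) = (26.614)·(-11) = -292.754
Cov(W, Q) = -969.804 + 410.78 + (-292.754) = -851.778.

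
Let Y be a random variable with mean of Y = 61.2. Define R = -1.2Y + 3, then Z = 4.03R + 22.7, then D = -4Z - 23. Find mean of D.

mean of D = 1021.6928

mean of R = (-1.2)·61.2 + 3 = -70.44.
mean of Z = 4.03·(-70.44) + 22.7 = -261.1732.
mean of D = (-4)·(-261.1732) + (-23) = 1021.6928.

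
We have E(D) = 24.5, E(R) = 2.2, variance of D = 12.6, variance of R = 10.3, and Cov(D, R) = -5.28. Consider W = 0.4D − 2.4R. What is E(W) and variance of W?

E(W) = 0.4·E(D) + (-2.4)·E(R) = 0.4·24.5 + (-2.4)·2.2 = 4.52.
variance of W = a²·variance of D + b²·variance of R + 2ab·Cov(D, R) with a = 0.4, b = -2.4.
= 0.4²·12.6 + (-2.4)²·10.3 + 2·0.4·(-2.4)·(-5.28)
= 2.016 + 59.328 + 10.1376 = 71.4816.

E(W) = 4.52, variance of W = 71.4816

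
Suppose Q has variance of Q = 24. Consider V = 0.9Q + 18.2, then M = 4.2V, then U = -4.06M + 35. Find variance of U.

variance of V = 0.9²·24 = 19.44.
variance of M = 4.2²·19.44 = 342.9216.
variance of U = (-4.06)²·342.9216 = 5652.58248576.

variance of U = 5652.58248576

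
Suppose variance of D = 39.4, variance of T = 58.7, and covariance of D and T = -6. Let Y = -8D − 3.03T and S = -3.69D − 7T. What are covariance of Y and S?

By bilinearity, covariance of Y and S = ac·variance of D + bd·variance of T + (ad+bc)·covariance of D and T, with a=-8, b=-3.03, c=-3.69, d=-7.
ac·variance of D = (-8)·(-3.69)·39.4 = 1163.088
bd·variance of T = (-3.03)·(-7)·58.7 = 1245.027
(ad+bc)·covariance of D and T = (67.1807)·(-6) = -403.0842
covariance of Y and S = 1163.088 + 1245.027 + (-403.0842) = 2005.0308.

covariance of Y and S = 2005.0308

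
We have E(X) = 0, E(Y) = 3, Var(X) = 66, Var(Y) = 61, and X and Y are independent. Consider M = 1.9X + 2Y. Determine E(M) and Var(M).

E(M) = 1.9·E(X) + 2·E(Y) = 1.9·0 + 2·3 = 6.
Var(M) = a²·Var(X) + b²·Var(Y) + 2ab·covariance of X and Y with a = 1.9, b = 2.
Independence gives covariance of X and Y = 0.
= 1.9²·66 + 2²·61 + 2·1.9·2·0
= 238.26 + 244 + 0 = 482.26.

E(M) = 6, Var(M) = 482.26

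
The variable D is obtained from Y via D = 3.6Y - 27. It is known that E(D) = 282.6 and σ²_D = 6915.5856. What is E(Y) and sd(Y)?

E(Y) = 86, sd(Y) = 23.1

From D = 3.6Y - 27: E(D) = a·E(Y) + b, so E(Y) = (E(D) − b)/a = (282.6 − (-27))/3.6 = 86.
sd(D) = √6915.5856 = 83.16.
sd(D) = |a|·sd(Y), so sd(Y) = 83.16/|3.6| = 23.1.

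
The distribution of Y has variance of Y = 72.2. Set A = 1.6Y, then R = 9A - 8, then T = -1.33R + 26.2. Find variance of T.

variance of A = 1.6²·72.2 = 184.832.
variance of R = 9²·184.832 = 14971.392.
variance of T = (-1.33)²·14971.392 = 26482.8953088.

variance of T = 26482.8953088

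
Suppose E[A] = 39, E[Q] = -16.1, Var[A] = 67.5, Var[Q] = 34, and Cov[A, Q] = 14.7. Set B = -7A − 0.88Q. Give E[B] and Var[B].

E[B] = -258.832, Var[B] = 3514.9336

E[B] = (-7)·E[A] + (-0.88)·E[Q] = (-7)·39 + (-0.88)·(-16.1) = -258.832.
Var[B] = a²·Var[A] + b²·Var[Q] + 2ab·Cov[A, Q] with a = -7, b = -0.88.
= (-7)²·67.5 + (-0.88)²·34 + 2·(-7)·(-0.88)·14.7
= 3307.5 + 26.3296 + 181.104 = 3514.9336.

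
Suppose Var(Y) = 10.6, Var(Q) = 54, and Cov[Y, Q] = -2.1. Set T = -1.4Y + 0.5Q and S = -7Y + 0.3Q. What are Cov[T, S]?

By bilinearity, Cov[T, S] = ac·Var(Y) + bd·Var(Q) + (ad+bc)·Cov[Y, Q], with a=-1.4, b=0.5, c=-7, d=0.3.
ac·Var(Y) = (-1.4)·(-7)·10.6 = 103.88
bd·Var(Q) = 0.5·0.3·54 = 8.1
(ad+bc)·Cov[Y, Q] = (-3.92)·(-2.1) = 8.232
Cov[T, S] = 103.88 + 8.1 + 8.232 = 120.212.

Cov[T, S] = 120.212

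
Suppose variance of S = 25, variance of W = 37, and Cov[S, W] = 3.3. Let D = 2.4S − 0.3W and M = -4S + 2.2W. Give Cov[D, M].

Cov[D, M] = -243.036

By bilinearity, Cov[D, M] = ac·variance of S + bd·variance of W + (ad+bc)·Cov[S, W], with a=2.4, b=-0.3, c=-4, d=2.2.
ac·variance of S = 2.4·(-4)·25 = -240
bd·variance of W = (-0.3)·2.2·37 = -24.42
(ad+bc)·Cov[S, W] = (6.48)·3.3 = 21.384
Cov[D, M] = -240 + (-24.42) + 21.384 = -243.036.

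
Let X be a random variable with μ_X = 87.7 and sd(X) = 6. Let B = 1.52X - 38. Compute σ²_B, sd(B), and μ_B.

σ²_B = 83.1744, sd(B) = 9.12, μ_B = 95.304

B = 1.52X - 38 is linear with a = 1.52, b = -38.
σ²_X = 6² = 36.
σ²_B = a²·σ²_X = 1.52²·36 = 83.1744 (the additive constant -38 does not affect variance).
sd(B) = |a|·sd(X) = |1.52|·6 = 9.12.
μ_B = a·μ_X + b = 1.52·87.7 + (-38) = 95.304.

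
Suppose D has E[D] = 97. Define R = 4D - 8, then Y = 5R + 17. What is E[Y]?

E[R] = 4·97 + (-8) = 380.
E[Y] = 5·380 + 17 = 1917.

E[Y] = 1917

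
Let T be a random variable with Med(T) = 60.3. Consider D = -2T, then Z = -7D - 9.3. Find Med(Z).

Med(Z) = 834.9

Med(D) = (-2)·60.3 = -120.6.
Med(Z) = (-7)·(-120.6) + (-9.3) = 834.9.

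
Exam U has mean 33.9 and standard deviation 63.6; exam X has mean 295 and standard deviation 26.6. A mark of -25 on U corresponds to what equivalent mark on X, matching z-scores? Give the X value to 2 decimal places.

X = 270.37

z = (-25 − 33.9)/63.6 ≈ -0.9261.
X = 295 + z·26.6 = 295 + (-25 − 33.9)·26.6/63.6 ≈ 270.37.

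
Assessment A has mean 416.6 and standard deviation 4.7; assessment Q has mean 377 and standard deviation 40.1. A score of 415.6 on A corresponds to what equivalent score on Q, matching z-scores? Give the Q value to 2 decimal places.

Q = 368.47

z = (415.6 − 416.6)/4.7 ≈ -0.2128.
Q = 377 + z·40.1 = 377 + (415.6 − 416.6)·40.1/4.7 ≈ 368.47.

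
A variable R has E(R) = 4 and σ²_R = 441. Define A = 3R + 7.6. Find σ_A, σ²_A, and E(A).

A = 3R + 7.6 is linear with a = 3, b = 7.6.
σ_R = √441 = 21.
σ_A = |a|·σ_R = |3|·21 = 63.
σ²_A = a²·σ²_R = 3²·441 = 3969 (the additive constant 7.6 does not affect variance).
E(A) = a·E(R) + b = 3·4 + 7.6 = 19.6.

σ_A = 63, σ²_A = 3969, E(A) = 19.6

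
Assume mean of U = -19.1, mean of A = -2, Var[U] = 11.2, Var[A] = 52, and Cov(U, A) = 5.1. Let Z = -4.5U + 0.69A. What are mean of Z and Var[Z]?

mean of Z = (-4.5)·mean of U + 0.69·mean of A = (-4.5)·(-19.1) + 0.69·(-2) = 84.57.
Var[Z] = a²·Var[U] + b²·Var[A] + 2ab·Cov(U, A) with a = -4.5, b = 0.69.
= (-4.5)²·11.2 + 0.69²·52 + 2·(-4.5)·0.69·5.1
= 226.8 + 24.7572 + (-31.671) = 219.8862.

mean of Z = 84.57, Var[Z] = 219.8862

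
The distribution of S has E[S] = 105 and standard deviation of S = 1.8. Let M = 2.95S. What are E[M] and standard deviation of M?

M = 2.95S is linear with a = 2.95, b = 0.
E[M] = a·E[S] + b = 2.95·105 = 309.75.
standard deviation of M = |a|·standard deviation of S = |2.95|·1.8 = 5.31.

E[M] = 309.75, standard deviation of M = 5.31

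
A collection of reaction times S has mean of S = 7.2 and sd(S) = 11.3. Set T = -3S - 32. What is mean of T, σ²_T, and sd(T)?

mean of T = -53.6, σ²_T = 1149.21, sd(T) = 33.9

T = -3S - 32 is linear with a = -3, b = -32.
mean of T = a·mean of S + b = (-3)·7.2 + (-32) = -53.6.
σ²_S = 11.3² = 127.69.
σ²_T = a²·σ²_S = (-3)²·127.69 = 1149.21 (the additive constant -32 does not affect variance).
sd(T) = |a|·sd(S) = |-3|·11.3 = 33.9.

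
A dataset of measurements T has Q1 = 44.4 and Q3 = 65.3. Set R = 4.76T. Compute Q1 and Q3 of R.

a = 4.76 > 0: Q1(R) = a·Q1(T)+b = 211.344, Q3(R) = a·Q3(T)+b = 310.828.

Q1(R) = 211.344, Q3(R) = 310.828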